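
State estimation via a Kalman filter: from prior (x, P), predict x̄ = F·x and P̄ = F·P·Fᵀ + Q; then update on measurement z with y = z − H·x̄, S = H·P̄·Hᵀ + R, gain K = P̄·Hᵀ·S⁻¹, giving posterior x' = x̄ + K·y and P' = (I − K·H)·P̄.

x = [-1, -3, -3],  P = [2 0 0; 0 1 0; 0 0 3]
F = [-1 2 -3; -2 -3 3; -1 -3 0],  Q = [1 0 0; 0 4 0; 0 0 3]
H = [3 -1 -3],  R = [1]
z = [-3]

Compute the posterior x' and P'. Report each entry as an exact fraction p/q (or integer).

x̄ = F·x = [4, 2, 10]
P̄ = F·P·Fᵀ + Q = [34 -29 -4; -29 48 13; -4 13 14]
y = z − H·x̄ = [17]
S = H·P̄·Hᵀ + R = [805]
K = P̄·Hᵀ·S⁻¹ = [143/805; -174/805; -67/805]
x' = x̄ + K·y = [5651/805, -1348/805, 6911/805]
P' = (I − K·H)·P̄ = [6921/805 1537/805 6361/805; 1537/805 8364/805 -1193/805; 6361/805 -1193/805 6781/805]

x' = [5651/805, -1348/805, 6911/805]
P' = [6921/805 1537/805 6361/805; 1537/805 8364/805 -1193/805; 6361/805 -1193/805 6781/805]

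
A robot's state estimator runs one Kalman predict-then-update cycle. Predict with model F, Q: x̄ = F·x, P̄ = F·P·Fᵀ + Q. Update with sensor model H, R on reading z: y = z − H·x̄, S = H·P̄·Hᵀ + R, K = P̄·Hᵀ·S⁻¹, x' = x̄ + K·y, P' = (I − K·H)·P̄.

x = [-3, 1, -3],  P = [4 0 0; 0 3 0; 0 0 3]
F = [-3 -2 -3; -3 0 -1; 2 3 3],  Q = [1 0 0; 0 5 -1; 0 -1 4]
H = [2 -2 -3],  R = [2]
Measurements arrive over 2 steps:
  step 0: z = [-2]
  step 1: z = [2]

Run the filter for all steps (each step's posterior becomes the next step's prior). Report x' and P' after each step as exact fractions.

step 0: x' = [3477/604, 1214/151, -133/151], P' = [19447/1208 3298/151 -1201/302; 3298/151 5292/151 -1338/151; -1201/302 -1338/151 516/151]
step 1: x' = [296435/2090359, 374842/2090359, -1419750/2090359], P' = [18535742/2090359 42348047/4180718 -2090552/2090359; 42348047/4180718 34128669/2090359 -8814580/2090359; -2090552/2090359 -8814580/2090359 4844710/2090359]

step 0: x̄ = F·x = [16, 12, -12]
step 0: P̄ = F·P·Fᵀ + Q = [76 45 -69; 45 44 -34; -69 -34 74]
step 0: y = z − H·x̄ = [-46]
step 0: S = H·P̄·Hᵀ + R = [1208]
step 0: K = P̄·Hᵀ·S⁻¹ = [269/1208; 13/151; -73/302]
step 0: x' = x̄ + K·y = [3477/604, 1214/151, -133/151]
step 0: P' = (I − K·H)·P̄ = [19447/1208 3298/151 -1201/302; 3298/151 5292/151 -1338/151; -1201/302 -1338/151 516/151]
step 1: x̄ = F·x = [-18547/604, -9899/604, 9963/302]
step 1: P̄ = F·P·Fᵀ + Q = [484415/1208 266655/1208 -259111/604; 266655/1208 156367/1208 -141387/604; -259111/604 -141387/604 141771/302]
step 1: y = z − H·x̄ = [39141/302]
step 1: S = H·P̄·Hᵀ + R = [2090359/302]
step 1: K = P̄·Hᵀ·S⁻¹ = [995093/4180718; 534449/4180718; -543037/2090359]
step 1: x' = x̄ + K·y = [296435/2090359, 374842/2090359, -1419750/2090359]
step 1: P' = (I − K·H)·P̄ = [18535742/2090359 42348047/4180718 -2090552/2090359; 42348047/4180718 34128669/2090359 -8814580/2090359; -2090552/2090359 -8814580/2090359 4844710/2090359]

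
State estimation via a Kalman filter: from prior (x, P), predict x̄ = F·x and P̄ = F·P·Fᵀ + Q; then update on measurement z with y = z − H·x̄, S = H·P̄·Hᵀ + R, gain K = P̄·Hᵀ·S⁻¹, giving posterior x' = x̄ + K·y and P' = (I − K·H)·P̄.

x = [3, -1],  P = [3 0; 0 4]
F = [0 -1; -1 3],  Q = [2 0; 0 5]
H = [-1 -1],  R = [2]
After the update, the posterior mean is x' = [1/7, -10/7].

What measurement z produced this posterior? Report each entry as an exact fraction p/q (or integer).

x̄ = F·x = [1, -6]
P̄ = F·P·Fᵀ + Q = [6 -12; -12 44]
S = H·P̄·Hᵀ + R = [28]
K = P̄·Hᵀ·S⁻¹ = [3/14; -8/7]
x' − x̄ = [-6/7, 32/7] = K·y
y = (KᵀK)⁻¹·Kᵀ·(x' − x̄) = [-4]
z = y + H·x̄ = [-4] + [5] = [1]

z = [1]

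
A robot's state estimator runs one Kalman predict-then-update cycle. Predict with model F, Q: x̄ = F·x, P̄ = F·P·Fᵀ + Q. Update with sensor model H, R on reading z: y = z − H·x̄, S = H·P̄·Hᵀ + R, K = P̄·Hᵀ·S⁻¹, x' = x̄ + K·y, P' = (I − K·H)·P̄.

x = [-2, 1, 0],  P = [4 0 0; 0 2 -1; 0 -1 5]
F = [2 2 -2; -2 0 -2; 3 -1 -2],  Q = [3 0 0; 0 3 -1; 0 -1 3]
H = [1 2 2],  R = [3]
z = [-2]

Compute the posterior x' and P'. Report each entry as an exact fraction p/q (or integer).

x̄ = F·x = [-2, 4, -7]
P̄ = F·P·Fᵀ + Q = [55 8 42; 8 39 -7; 42 -7 57]
y = z − H·x̄ = [6]
S = H·P̄·Hᵀ + R = [586]
K = P̄·Hᵀ·S⁻¹ = [155/586; 36/293; 71/293]
x' = x̄ + K·y = [-121/293, 1388/293, -1625/293]
P' = (I − K·H)·P̄ = [8205/586 -3236/293 1301/293; -3236/293 8835/293 -7163/293; 1301/293 -7163/293 6619/293]

x' = [-121/293, 1388/293, -1625/293]
P' = [8205/586 -3236/293 1301/293; -3236/293 8835/293 -7163/293; 1301/293 -7163/293 6619/293]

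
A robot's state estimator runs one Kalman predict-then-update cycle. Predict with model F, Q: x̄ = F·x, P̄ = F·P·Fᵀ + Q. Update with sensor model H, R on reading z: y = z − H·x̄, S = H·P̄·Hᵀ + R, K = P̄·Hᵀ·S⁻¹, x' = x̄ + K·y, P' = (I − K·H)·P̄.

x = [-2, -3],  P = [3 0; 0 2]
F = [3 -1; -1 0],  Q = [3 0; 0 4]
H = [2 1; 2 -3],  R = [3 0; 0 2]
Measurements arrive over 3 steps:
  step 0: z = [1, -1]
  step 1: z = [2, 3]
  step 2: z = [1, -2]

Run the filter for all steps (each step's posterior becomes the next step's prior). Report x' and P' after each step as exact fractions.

step 0: x' = [2538/10253, 5381/10253], P' = [4339/10253 1948/10253; 1948/10253 2902/10253]
step 1: x' = [20457764/19417253, -5627613/19417253], P' = [7847303/19417253 3545180/19417253; 3545180/19417253 5431526/19417253]
step 2: x' = [10160751751/35960597337, 27489430474/35960597337], P' = [14518230019/35960597337 6561400108/35960597337; 6561400108/35960597337 10057927150/35960597337]

step 0: x̄ = F·x = [-3, 2]
step 0: P̄ = F·P·Fᵀ + Q = [32 -9; -9 7]
step 0: y = z − H·x̄ = [5, 11]
step 0: S = H·P̄·Hᵀ + R = [102 143; 143 301]
step 0: K = P̄·Hᵀ·S⁻¹ = [3542/10253 1417/10253; 2266/10253 -2405/10253]
step 0: x' = x̄ + K·y = [2538/10253, 5381/10253]
step 0: P' = (I − K·H)·P̄ = [4339/10253 1948/10253; 1948/10253 2902/10253]
step 1: x̄ = F·x = [2233/10253, -2538/10253]
step 1: P̄ = F·P·Fᵀ + Q = [61024/10253 -11069/10253; -11069/10253 45351/10253]
step 1: y = z − H·x̄ = [18578/10253, 18679/10253]
step 1: S = H·P̄·Hᵀ + R = [275930/10253 152319/10253; 152319/10253 805589/10253]
step 1: K = P̄·Hᵀ·S⁻¹ = [6413262/19417253 2529533/19417253; 4173962/19417253 -4602109/19417253]
step 1: x' = x̄ + K·y = [20457764/19417253, -5627613/19417253]
step 1: P' = (I − K·H)·P̄ = [7847303/19417253 3545180/19417253; 3545180/19417253 5431526/19417253]
step 2: x̄ = F·x = [67000905/19417253, -20457764/19417253]
step 2: P̄ = F·P·Fᵀ + Q = [113037932/19417253 -19996729/19417253; -19996729/19417253 85516315/19417253]
step 2: y = z − H·x̄ = [-94126793/19417253, -234209608/19417253]
step 2: S = H·P̄·Hᵀ + R = [515932886/19417253 275589699/19417253; 275589699/19417253 1500593817/19417253]
step 2: K = P̄·Hᵀ·S⁻¹ = [3955317794/11986865779 668018551/5137228191; 2575636374/11986865779 -1217927231/5137228191]
step 2: x' = x̄ + K·y = [10160751751/35960597337, 27489430474/35960597337]
step 2: P' = (I − K·H)·P̄ = [14518230019/35960597337 6561400108/35960597337; 6561400108/35960597337 10057927150/35960597337]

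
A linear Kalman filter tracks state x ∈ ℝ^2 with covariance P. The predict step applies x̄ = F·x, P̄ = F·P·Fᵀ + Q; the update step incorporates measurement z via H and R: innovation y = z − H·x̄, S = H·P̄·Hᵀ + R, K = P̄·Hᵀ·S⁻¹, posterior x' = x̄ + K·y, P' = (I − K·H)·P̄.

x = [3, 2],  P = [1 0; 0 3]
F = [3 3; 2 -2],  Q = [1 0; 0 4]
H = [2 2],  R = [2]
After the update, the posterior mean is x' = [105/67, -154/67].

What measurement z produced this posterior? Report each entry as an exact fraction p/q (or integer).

x̄ = F·x = [15, 2]
P̄ = F·P·Fᵀ + Q = [37 -12; -12 20]
S = H·P̄·Hᵀ + R = [134]
K = P̄·Hᵀ·S⁻¹ = [25/67; 8/67]
x' − x̄ = [-900/67, -288/67] = K·y
y = (KᵀK)⁻¹·Kᵀ·(x' − x̄) = [-36]
z = y + H·x̄ = [-36] + [34] = [-2]

z = [-2]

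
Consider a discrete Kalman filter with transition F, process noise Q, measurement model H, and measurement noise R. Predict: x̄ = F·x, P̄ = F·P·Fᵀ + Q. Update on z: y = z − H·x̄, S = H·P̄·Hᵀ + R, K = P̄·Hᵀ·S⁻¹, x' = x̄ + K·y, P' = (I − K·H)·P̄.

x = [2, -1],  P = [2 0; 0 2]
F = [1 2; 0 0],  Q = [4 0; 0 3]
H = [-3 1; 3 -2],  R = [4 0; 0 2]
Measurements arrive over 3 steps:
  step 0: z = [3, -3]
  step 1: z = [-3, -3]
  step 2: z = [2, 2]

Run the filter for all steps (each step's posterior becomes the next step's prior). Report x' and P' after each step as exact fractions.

step 0: x̄ = F·x = [0, 0]
step 0: P̄ = F·P·Fᵀ + Q = [14 0; 0 3]
step 0: y = z − H·x̄ = [3, -3]
step 0: S = H·P̄·Hᵀ + R = [133 -132; -132 140]
step 0: K = P̄·Hᵀ·S⁻¹ = [-84/299 21/598; -93/299 -201/598]
step 0: x' = x̄ + K·y = [-567/598, 45/598]
step 0: P' = (I − K·H)·P̄ = [217/299 315/299; 315/299 573/299]
step 1: x̄ = F·x = [-477/598, 0]
step 1: P̄ = F·P·Fᵀ + Q = [4965/299 0; 0 3]
step 1: y = z − H·x̄ = [-3225/598, -363/598]
step 1: S = H·P̄·Hᵀ + R = [46778/299 -46479/299; -46479/299 48871/299]
step 1: K = P̄·Hᵀ·S⁻¹ = [-119160/420703 14895/420703; -132261/420703 -141231/420703]
step 1: x' = x̄ + K·y = [298008/420703, 799011/420703]
step 1: P' = (I − K·H)·P̄ = [307830/420703 446850/420703; 446850/420703 811506/420703]
step 2: x̄ = F·x = [1896030/420703, 0]
step 2: P̄ = F·P·Fᵀ + Q = [7024066/420703 0; 0 3]
step 2: y = z − H·x̄ = [6529496/420703, -4846684/420703]
step 2: S = H·P̄·Hᵀ + R = [66161515/420703 -65740812/420703; -65740812/420703 69106436/420703]
step 2: K = P̄·Hᵀ·S⁻¹ = [-42144396/148758233 10536099/297516466; -46781391/148758233 -99873327/297516466]
step 2: x' = x̄ + K·y = [-44364228/148758233, -150775434/148758233]
step 2: P' = (I − K·H)·P̄ = [108873023/148758233 158041485/148758233; 158041485/148758233 286998891/148758233]

step 0: x' = [-567/598, 45/598], P' = [217/299 315/299; 315/299 573/299]
step 1: x' = [298008/420703, 799011/420703], P' = [307830/420703 446850/420703; 446850/420703 811506/420703]
step 2: x' = [-44364228/148758233, -150775434/148758233], P' = [108873023/148758233 158041485/148758233; 158041485/148758233 286998891/148758233]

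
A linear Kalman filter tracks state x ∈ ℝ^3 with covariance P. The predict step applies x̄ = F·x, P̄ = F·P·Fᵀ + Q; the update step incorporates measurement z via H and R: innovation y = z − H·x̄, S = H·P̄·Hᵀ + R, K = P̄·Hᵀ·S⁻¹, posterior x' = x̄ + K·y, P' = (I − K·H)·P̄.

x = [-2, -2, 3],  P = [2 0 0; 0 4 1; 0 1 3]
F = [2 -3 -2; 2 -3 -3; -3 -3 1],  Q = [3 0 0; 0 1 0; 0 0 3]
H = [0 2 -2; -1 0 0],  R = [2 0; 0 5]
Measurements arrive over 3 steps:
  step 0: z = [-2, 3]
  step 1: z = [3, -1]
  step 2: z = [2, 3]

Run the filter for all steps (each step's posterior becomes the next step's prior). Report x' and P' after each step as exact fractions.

step 0: x̄ = F·x = [-4, -7, 15]
step 0: P̄ = F·P·Fᵀ + Q = [71 77 21; 77 90 21; 21 21 54]
step 0: y = z − H·x̄ = [42, -1]
step 0: S = H·P̄·Hᵀ + R = [410 -112; -112 76]
step 0: K = P̄·Hᵀ·S⁻¹ = [70/2327 -8283/9308; 233/2327 -8057/9308; -921/2327 -8001/9308]
step 0: x' = x̄ + K·y = [-17189/9308, -17955/9308, -7107/9308]
step 0: P' = (I − K·H)·P̄ = [41415/9308 40285/9308 40005/9308; 40285/9308 88715/9308 87783/9308; 40005/9308 87783/9308 91467/9308]
step 1: x̄ = F·x = [33701/9308, 10202/2327, 98325/9308]
step 1: P̄ = F·P·Fᵀ + Q = [1607823/9308 486543/2327 1071255/9308; 486543/2327 603305/2327 340788/2327; 1071255/9308 340788/2327 1248963/9308]
step 1: y = z − H·x̄ = [71479/4654, 24393/9308]
step 1: S = H·P̄·Hᵀ + R = [940533/2327 -874917/4654; -874917/4654 1654363/9308]
step 1: K = P̄·Hᵀ·S⁻¹ = [291639/11323639 -10696617/11323639; 740324/33970917 -13059972/11323639; -26799497/56618195 -65008221/56618195]
step 1: x' = x̄ + K·y = [17446015/11323639, 57628355/33970917, 16119037/56618195]
step 1: P' = (I − K·H)·P̄ = [53483085/11323639 65299860/11323639 65008221/11323639; 65299860/11323639 448394903/33970917 149218193/11323639; 65008221/11323639 149218193/11323639 772890462/56618195]
step 2: x̄ = F·x = [-145919699/56618195, -162038736/56618195, -533712963/56618195]
step 2: P̄ = F·P·Fᵀ + Q = [13491772818/56618195 16455889842/56618195 9393749706/56618195; 16455889842/56618195 20419370108/56618195 11834255454/56618195; 9393749706/56618195 11834255454/56618195 9525602397/56618195]
step 2: y = z − H·x̄ = [-630112064/56618195, 23934886/56618195]
step 2: S = H·P̄·Hᵀ + R = [25219082778/56618195 -14124280272/56618195; -14124280272/56618195 13774863793/56618195]
step 2: K = P̄·Hᵀ·S⁻¹ = [11770233560/435355151141 -414339248826/435355151141; 36118863898/1306065453423 -507744071290/435355151141; -203342143639/435355151141 -505390024578/435355151141]
step 2: x' = x̄ + K·y = [-1428173778073/435355151141, -4783806980716/1306065453423, -2054512731641/435355151141]
step 2: P' = (I − K·H)·P̄ = [2071696244130/435355151141 2538720356450/435355151141 2526950122890/435355151141; 2538720356450/435355151141 17357020795408/1306065453423 5773633977170/435355151141; 2526950122890/435355151141 5773633977170/435355151141 5976976120809/435355151141]

step 0: x' = [-17189/9308, -17955/9308, -7107/9308], P' = [41415/9308 40285/9308 40005/9308; 40285/9308 88715/9308 87783/9308; 40005/9308 87783/9308 91467/9308]
step 1: x' = [17446015/11323639, 57628355/33970917, 16119037/56618195], P' = [53483085/11323639 65299860/11323639 65008221/11323639; 65299860/11323639 448394903/33970917 149218193/11323639; 65008221/11323639 149218193/11323639 772890462/56618195]
step 2: x' = [-1428173778073/435355151141, -4783806980716/1306065453423, -2054512731641/435355151141], P' = [2071696244130/435355151141 2538720356450/435355151141 2526950122890/435355151141; 2538720356450/435355151141 17357020795408/1306065453423 5773633977170/435355151141; 2526950122890/435355151141 5773633977170/435355151141 5976976120809/435355151141]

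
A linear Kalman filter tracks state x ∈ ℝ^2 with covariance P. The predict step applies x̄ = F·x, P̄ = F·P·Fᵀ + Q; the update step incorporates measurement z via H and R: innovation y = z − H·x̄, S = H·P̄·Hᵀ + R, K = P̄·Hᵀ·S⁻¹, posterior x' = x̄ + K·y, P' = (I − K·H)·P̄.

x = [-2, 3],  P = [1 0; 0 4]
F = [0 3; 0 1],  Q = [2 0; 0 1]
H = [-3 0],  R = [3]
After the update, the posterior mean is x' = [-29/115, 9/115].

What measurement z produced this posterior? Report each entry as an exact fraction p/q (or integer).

x̄ = F·x = [9, 3]
P̄ = F·P·Fᵀ + Q = [38 12; 12 5]
S = H·P̄·Hᵀ + R = [345]
K = P̄·Hᵀ·S⁻¹ = [-38/115; -12/115]
x' − x̄ = [-1064/115, -336/115] = K·y
y = (KᵀK)⁻¹·Kᵀ·(x' − x̄) = [28]
z = y + H·x̄ = [28] + [-27] = [1]

z = [1]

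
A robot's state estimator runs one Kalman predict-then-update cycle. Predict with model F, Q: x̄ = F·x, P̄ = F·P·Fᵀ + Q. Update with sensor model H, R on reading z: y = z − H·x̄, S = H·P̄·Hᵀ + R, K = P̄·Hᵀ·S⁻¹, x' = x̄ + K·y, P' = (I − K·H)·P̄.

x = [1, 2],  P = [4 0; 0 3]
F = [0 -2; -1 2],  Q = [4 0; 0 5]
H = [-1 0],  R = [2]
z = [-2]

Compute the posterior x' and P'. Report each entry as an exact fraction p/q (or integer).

x' = [4/3, -1]
P' = [16/9 -4/3; -4/3 13]

x̄ = F·x = [-4, 3]
P̄ = F·P·Fᵀ + Q = [16 -12; -12 21]
y = z − H·x̄ = [-6]
S = H·P̄·Hᵀ + R = [18]
K = P̄·Hᵀ·S⁻¹ = [-8/9; 2/3]
x' = x̄ + K·y = [4/3, -1]
P' = (I − K·H)·P̄ = [16/9 -4/3; -4/3 13]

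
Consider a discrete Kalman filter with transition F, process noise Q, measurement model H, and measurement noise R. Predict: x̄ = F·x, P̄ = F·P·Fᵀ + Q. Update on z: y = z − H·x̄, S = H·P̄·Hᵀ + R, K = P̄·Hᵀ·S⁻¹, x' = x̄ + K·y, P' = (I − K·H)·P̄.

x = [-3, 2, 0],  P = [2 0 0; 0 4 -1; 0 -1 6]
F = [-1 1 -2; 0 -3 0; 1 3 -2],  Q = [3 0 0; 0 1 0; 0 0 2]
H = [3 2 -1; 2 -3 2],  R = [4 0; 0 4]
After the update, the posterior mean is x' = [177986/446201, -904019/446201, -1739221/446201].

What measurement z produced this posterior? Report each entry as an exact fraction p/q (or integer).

x̄ = F·x = [5, -6, 3]
P̄ = F·P·Fᵀ + Q = [37 -18 42; -18 37 -42; 42 -42 76]
S = H·P̄·Hᵀ + R = [261 -188; -188 1845]
K = P̄·Hᵀ·S⁻¹ = [100741/446201 61536/446201; 70962/446201 -48635/446201; 5326/446201 88090/446201]
x' − x̄ = [-2053019/446201, 1773187/446201, -3077824/446201] = K·y
y = (KᵀK)⁻¹·Kᵀ·(x' − x̄) = [1, -35]
z = y + H·x̄ = [1, -35] + [0, 34] = [1, -1]

z = [1, -1]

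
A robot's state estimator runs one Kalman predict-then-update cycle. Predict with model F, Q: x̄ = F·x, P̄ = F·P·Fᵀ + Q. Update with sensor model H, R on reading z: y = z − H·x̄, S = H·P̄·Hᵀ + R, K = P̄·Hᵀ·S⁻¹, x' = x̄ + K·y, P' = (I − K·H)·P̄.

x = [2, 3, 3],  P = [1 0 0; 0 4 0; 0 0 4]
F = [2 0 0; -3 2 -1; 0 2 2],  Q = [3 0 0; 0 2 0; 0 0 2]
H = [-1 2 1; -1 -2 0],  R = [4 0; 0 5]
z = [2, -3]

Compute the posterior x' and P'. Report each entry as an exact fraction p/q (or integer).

x̄ = F·x = [4, -3, 12]
P̄ = F·P·Fᵀ + Q = [7 -6 0; -6 31 8; 0 8 34]
y = z − H·x̄ = [0, -5]
S = H·P̄·Hᵀ + R = [225 -133; -133 112]
K = P̄·Hᵀ·S⁻¹ = [-209/1073 -1402/7511; 152/1073 -356/1073; 496/1073 3050/7511]
x' = x̄ + K·y = [37054/7511, -1439/1073, 74882/7511]
P' = (I − K·H)·P̄ = [31790/7511 -1770/1073 50718/7511; -1770/1073 1775/1073 -4712/1073; 50718/7511 -4712/1073 130574/7511]

x' = [37054/7511, -1439/1073, 74882/7511]
P' = [31790/7511 -1770/1073 50718/7511; -1770/1073 1775/1073 -4712/1073; 50718/7511 -4712/1073 130574/7511]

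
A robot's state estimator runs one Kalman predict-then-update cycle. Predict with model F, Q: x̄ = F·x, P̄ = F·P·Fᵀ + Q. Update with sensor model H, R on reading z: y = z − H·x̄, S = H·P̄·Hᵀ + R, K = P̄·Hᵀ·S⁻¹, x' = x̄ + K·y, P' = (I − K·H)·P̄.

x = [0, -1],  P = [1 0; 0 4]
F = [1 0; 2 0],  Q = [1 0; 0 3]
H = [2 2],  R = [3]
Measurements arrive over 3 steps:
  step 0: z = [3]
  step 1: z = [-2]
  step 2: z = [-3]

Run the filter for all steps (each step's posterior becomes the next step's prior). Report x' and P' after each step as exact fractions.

step 0: x' = [24/55, 54/55], P' = [46/55 -34/55; -34/55 61/55]
step 1: x' = [-604/2701, -1716/2701], P' = [2251/2701 -1672/2701; -1672/2701 2995/2701]
step 2: x' = [-60952/132355, -130862/132355], P' = [110296/132355 -81934/132355; -81934/132355 146761/132355]

step 0: x̄ = F·x = [0, 0]
step 0: P̄ = F·P·Fᵀ + Q = [2 2; 2 7]
step 0: y = z − H·x̄ = [3]
step 0: S = H·P̄·Hᵀ + R = [55]
step 0: K = P̄·Hᵀ·S⁻¹ = [8/55; 18/55]
step 0: x' = x̄ + K·y = [24/55, 54/55]
step 0: P' = (I − K·H)·P̄ = [46/55 -34/55; -34/55 61/55]
step 1: x̄ = F·x = [24/55, 48/55]
step 1: P̄ = F·P·Fᵀ + Q = [101/55 92/55; 92/55 349/55]
step 1: y = z − H·x̄ = [-254/55]
step 1: S = H·P̄·Hᵀ + R = [2701/55]
step 1: K = P̄·Hᵀ·S⁻¹ = [386/2701; 882/2701]
step 1: x' = x̄ + K·y = [-604/2701, -1716/2701]
step 1: P' = (I − K·H)·P̄ = [2251/2701 -1672/2701; -1672/2701 2995/2701]
step 2: x̄ = F·x = [-604/2701, -1208/2701]
step 2: P̄ = F·P·Fᵀ + Q = [4952/2701 4502/2701; 4502/2701 17107/2701]
step 2: y = z − H·x̄ = [-4479/2701]
step 2: S = H·P̄·Hᵀ + R = [132355/2701]
step 2: K = P̄·Hᵀ·S⁻¹ = [18908/132355; 43218/132355]
step 2: x' = x̄ + K·y = [-60952/132355, -130862/132355]
step 2: P' = (I − K·H)·P̄ = [110296/132355 -81934/132355; -81934/132355 146761/132355]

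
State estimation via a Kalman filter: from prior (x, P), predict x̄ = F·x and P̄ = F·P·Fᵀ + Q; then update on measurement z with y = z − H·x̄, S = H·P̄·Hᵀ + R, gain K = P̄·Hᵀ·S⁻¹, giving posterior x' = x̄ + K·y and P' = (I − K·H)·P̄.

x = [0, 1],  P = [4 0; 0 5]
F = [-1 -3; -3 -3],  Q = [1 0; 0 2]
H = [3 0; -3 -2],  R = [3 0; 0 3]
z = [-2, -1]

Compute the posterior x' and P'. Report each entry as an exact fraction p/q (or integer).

x' = [-7691/12731, 17050/12731]
P' = [3754/12731 -5235/12731; -5235/12731 16467/12731]

x̄ = F·x = [-3, -3]
P̄ = F·P·Fᵀ + Q = [50 57; 57 83]
y = z − H·x̄ = [7, -16]
S = H·P̄·Hᵀ + R = [453 -792; -792 1469]
K = P̄·Hᵀ·S⁻¹ = [3754/12731 -264/12731; -5235/12731 -5743/12731]
x' = x̄ + K·y = [-7691/12731, 17050/12731]
P' = (I − K·H)·P̄ = [3754/12731 -5235/12731; -5235/12731 16467/12731]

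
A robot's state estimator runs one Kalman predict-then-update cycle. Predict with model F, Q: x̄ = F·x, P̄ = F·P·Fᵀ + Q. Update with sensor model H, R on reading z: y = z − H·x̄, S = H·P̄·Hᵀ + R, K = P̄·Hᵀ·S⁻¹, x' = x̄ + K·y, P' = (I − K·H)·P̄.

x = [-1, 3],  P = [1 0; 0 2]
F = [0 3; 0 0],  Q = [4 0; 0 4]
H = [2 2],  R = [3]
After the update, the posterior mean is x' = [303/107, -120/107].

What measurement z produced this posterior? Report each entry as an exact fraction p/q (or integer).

x̄ = F·x = [9, 0]
P̄ = F·P·Fᵀ + Q = [22 0; 0 4]
S = H·P̄·Hᵀ + R = [107]
K = P̄·Hᵀ·S⁻¹ = [44/107; 8/107]
x' − x̄ = [-660/107, -120/107] = K·y
y = (KᵀK)⁻¹·Kᵀ·(x' − x̄) = [-15]
z = y + H·x̄ = [-15] + [18] = [3]

z = [3]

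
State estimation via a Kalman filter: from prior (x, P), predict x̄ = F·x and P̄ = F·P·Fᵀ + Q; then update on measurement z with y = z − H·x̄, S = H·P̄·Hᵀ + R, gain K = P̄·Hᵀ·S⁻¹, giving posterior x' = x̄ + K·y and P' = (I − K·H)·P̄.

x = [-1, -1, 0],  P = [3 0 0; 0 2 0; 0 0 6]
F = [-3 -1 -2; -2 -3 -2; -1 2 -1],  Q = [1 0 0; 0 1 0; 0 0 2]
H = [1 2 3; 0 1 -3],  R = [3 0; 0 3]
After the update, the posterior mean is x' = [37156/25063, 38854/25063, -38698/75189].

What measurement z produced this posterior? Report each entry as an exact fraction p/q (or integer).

z = [3, 3]

x̄ = F·x = [4, 5, -1]
P̄ = F·P·Fᵀ + Q = [54 48 17; 48 55 6; 17 6 19]
S = H·P̄·Hᵀ + R = [814 -82; -82 193]
K = P̄·Hᵀ·S⁻¹ = [12849/50126 2340/25063; 6167/25063 7425/25063; 6208/75189 -17231/75189]
x' − x̄ = [-63096/25063, -86461/25063, 36491/75189] = K·y
y = (KᵀK)⁻¹·Kᵀ·(x' − x̄) = [-8, -5]
z = y + H·x̄ = [-8, -5] + [11, 8] = [3, 3]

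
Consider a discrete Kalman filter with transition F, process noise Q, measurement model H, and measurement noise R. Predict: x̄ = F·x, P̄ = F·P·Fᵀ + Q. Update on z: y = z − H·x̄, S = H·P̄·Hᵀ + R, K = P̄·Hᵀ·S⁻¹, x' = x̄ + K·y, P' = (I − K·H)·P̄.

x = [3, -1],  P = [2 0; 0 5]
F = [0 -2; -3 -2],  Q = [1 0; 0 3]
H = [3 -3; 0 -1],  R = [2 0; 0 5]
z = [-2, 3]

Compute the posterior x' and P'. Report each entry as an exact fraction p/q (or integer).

x' = [-13324/5231, -10558/5231]
P' = [21877/5231 20945/5231; 20945/5231 21155/5231]

x̄ = F·x = [2, -7]
P̄ = F·P·Fᵀ + Q = [21 20; 20 41]
y = z − H·x̄ = [-29, -4]
S = H·P̄·Hᵀ + R = [200 63; 63 46]
K = P̄·Hᵀ·S⁻¹ = [1398/5231 -4189/5231; -315/5231 -4231/5231]
x' = x̄ + K·y = [-13324/5231, -10558/5231]
P' = (I − K·H)·P̄ = [21877/5231 20945/5231; 20945/5231 21155/5231]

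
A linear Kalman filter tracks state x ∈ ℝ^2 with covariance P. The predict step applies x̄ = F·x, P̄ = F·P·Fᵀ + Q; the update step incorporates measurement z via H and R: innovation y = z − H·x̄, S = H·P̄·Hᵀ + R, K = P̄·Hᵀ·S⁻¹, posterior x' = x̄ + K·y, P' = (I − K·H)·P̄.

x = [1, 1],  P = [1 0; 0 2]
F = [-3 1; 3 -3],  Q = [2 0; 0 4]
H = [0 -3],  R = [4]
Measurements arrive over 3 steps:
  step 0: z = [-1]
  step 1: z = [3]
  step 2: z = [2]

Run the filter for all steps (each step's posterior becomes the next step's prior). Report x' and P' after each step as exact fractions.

step 0: x' = [-611/283, 93/283], P' = [1654/283 -60/283; -60/283 124/283]
step 1: x' = [96975/82529, -86187/82529], P' = [587802/82529 -31956/82529; -31956/82529 36428/82529]
step 2: x' = [55723476/29520331, -18471210/29520331], P' = [209435262/29520331 -11565948/29520331; -11565948/29520331 13046788/29520331]

step 0: x̄ = F·x = [-2, 0]
step 0: P̄ = F·P·Fᵀ + Q = [13 -15; -15 31]
step 0: y = z − H·x̄ = [-1]
step 0: S = H·P̄·Hᵀ + R = [283]
step 0: K = P̄·Hᵀ·S⁻¹ = [45/283; -93/283]
step 0: x' = x̄ + K·y = [-611/283, 93/283]
step 0: P' = (I − K·H)·P̄ = [1654/283 -60/283; -60/283 124/283]
step 1: x̄ = F·x = [1926/283, -2112/283]
step 1: P̄ = F·P·Fᵀ + Q = [15936/283 -15978/283; -15978/283 18214/283]
step 1: y = z − H·x̄ = [-5487/283]
step 1: S = H·P̄·Hᵀ + R = [165058/283]
step 1: K = P̄·Hᵀ·S⁻¹ = [23967/82529; -27321/82529]
step 1: x' = x̄ + K·y = [96975/82529, -86187/82529]
step 1: P' = (I − K·H)·P̄ = [587802/82529 -31956/82529; -31956/82529 36428/82529]
step 2: x̄ = F·x = [-377112/82529, 549486/82529]
step 2: P̄ = F·P·Fᵀ + Q = [5683440/82529 -5782974/82529; -5782974/82529 6523394/82529]
step 2: y = z − H·x̄ = [1813516/82529]
step 2: S = H·P̄·Hᵀ + R = [59040662/82529]
step 2: K = P̄·Hᵀ·S⁻¹ = [8674461/29520331; -9785091/29520331]
step 2: x' = x̄ + K·y = [55723476/29520331, -18471210/29520331]
step 2: P' = (I − K·H)·P̄ = [209435262/29520331 -11565948/29520331; -11565948/29520331 13046788/29520331]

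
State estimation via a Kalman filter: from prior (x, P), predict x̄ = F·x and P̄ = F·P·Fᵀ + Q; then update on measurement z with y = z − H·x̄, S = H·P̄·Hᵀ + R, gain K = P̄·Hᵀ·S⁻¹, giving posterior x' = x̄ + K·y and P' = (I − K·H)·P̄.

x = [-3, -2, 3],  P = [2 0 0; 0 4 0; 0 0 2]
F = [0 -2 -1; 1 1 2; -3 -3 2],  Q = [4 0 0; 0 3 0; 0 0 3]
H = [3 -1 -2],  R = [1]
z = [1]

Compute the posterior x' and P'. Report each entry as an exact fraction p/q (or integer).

x̄ = F·x = [1, 1, 21]
P̄ = F·P·Fᵀ + Q = [22 -12 20; -12 17 -10; 20 -10 65]
y = z − H·x̄ = [41]
S = H·P̄·Hᵀ + R = [268]
K = P̄·Hᵀ·S⁻¹ = [19/134; -33/268; -15/67]
x' = x̄ + K·y = [913/134, -1085/268, 792/67]
P' = (I − K·H)·P̄ = [1113/67 -981/134 1910/67; -981/134 3467/268 -1165/67; 1910/67 -1165/67 3455/67]

x' = [913/134, -1085/268, 792/67]
P' = [1113/67 -981/134 1910/67; -981/134 3467/268 -1165/67; 1910/67 -1165/67 3455/67]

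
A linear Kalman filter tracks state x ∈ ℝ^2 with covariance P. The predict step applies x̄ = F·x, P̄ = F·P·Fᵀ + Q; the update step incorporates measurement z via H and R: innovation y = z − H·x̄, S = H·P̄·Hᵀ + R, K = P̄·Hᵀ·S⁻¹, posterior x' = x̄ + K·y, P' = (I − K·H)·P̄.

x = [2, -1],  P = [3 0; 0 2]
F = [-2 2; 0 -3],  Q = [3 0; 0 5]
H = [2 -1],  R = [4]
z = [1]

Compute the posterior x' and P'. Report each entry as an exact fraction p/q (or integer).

x̄ = F·x = [-6, 3]
P̄ = F·P·Fᵀ + Q = [23 -12; -12 23]
y = z − H·x̄ = [16]
S = H·P̄·Hᵀ + R = [167]
K = P̄·Hᵀ·S⁻¹ = [58/167; -47/167]
x' = x̄ + K·y = [-74/167, -251/167]
P' = (I − K·H)·P̄ = [477/167 722/167; 722/167 1632/167]

x' = [-74/167, -251/167]
P' = [477/167 722/167; 722/167 1632/167]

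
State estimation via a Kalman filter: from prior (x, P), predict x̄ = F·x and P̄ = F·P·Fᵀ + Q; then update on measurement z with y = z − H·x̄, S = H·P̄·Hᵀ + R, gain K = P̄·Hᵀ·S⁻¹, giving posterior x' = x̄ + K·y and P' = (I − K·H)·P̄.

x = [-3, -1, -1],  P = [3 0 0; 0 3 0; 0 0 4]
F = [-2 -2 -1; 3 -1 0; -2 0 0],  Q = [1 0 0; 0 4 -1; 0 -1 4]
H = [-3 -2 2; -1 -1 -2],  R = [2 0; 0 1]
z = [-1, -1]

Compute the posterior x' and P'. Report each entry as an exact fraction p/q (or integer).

x' = [69409/23171, -76192/23171, 16980/23171]
P' = [137794/23171 -178934/23171 26474/23171; -178934/23171 239862/23171 -34515/23171; 26474/23171 -34515/23171 8805/23171]

x̄ = F·x = [9, -8, 6]
P̄ = F·P·Fᵀ + Q = [29 -12 12; -12 34 -19; 12 -19 16]
y = z − H·x̄ = [-2, 12]
S = H·P̄·Hᵀ + R = [327 41; 41 76]
K = P̄·Hᵀ·S⁻¹ = [-1283/23171 -11808/23171; -5976/23171 8102/23171; 3609/23171 -9569/23171]
x' = x̄ + K·y = [69409/23171, -76192/23171, 16980/23171]
P' = (I − K·H)·P̄ = [137794/23171 -178934/23171 26474/23171; -178934/23171 239862/23171 -34515/23171; 26474/23171 -34515/23171 8805/23171]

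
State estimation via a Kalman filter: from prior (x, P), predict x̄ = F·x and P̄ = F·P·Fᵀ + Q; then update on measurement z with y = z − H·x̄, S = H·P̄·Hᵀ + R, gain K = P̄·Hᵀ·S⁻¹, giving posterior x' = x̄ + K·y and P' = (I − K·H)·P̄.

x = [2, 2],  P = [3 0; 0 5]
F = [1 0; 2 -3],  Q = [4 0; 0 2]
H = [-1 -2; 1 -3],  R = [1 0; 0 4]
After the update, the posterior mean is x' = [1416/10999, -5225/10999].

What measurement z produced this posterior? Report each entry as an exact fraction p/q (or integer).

z = [1, 1]

x̄ = F·x = [2, -2]
P̄ = F·P·Fᵀ + Q = [7 6; 6 59]
S = H·P̄·Hᵀ + R = [268 353; 353 506]
K = P̄·Hᵀ·S⁻¹ = [-5731/10999 3759/10999; -2381/10999 -2056/10999]
x' − x̄ = [-20582/10999, 16773/10999] = K·y
y = (KᵀK)⁻¹·Kᵀ·(x' − x̄) = [-1, -7]
z = y + H·x̄ = [-1, -7] + [2, 8] = [1, 1]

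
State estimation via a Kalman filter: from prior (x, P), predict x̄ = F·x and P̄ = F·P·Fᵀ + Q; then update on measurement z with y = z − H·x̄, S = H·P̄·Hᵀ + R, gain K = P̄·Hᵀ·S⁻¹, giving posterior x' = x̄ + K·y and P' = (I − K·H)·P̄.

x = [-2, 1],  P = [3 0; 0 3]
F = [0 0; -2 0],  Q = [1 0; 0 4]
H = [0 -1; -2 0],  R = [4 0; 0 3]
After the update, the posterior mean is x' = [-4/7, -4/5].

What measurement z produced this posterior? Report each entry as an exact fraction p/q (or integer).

z = [2, 2]

x̄ = F·x = [0, 4]
P̄ = F·P·Fᵀ + Q = [1 0; 0 16]
S = H·P̄·Hᵀ + R = [20 0; 0 7]
K = P̄·Hᵀ·S⁻¹ = [0 -2/7; -4/5 0]
x' − x̄ = [-4/7, -24/5] = K·y
y = (KᵀK)⁻¹·Kᵀ·(x' − x̄) = [6, 2]
z = y + H·x̄ = [6, 2] + [-4, 0] = [2, 2]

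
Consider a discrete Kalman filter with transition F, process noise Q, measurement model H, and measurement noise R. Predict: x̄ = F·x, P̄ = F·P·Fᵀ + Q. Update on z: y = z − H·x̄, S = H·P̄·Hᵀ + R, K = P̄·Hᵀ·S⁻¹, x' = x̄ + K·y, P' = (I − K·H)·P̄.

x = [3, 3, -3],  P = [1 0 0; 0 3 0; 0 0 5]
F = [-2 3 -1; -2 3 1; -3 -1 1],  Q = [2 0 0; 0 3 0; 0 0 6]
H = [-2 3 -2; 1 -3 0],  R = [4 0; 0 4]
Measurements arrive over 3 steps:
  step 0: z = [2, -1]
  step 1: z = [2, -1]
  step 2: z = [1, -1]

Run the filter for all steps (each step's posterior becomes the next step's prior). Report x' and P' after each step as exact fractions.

step 0: x̄ = F·x = [6, 0, -15]
step 0: P̄ = F·P·Fᵀ + Q = [38 26 -8; 26 39 2; -8 2 23]
step 0: y = z − H·x̄ = [-16, -7]
step 0: S = H·P̄·Hᵀ + R = [199 -165; -165 237]
step 0: K = P̄·Hᵀ·S⁻¹ = [-389/3323 -2495/9969; -93/3323 -4022/9969; -1333/3323 -3373/9969]
step 0: x' = x̄ + K·y = [95951/9969, 32618/9969, -61940/9969]
step 0: P' = (I − K·H)·P̄ = [300028/9969 103336/9969 -142690/9969; 103336/9969 39808/9969 -43066/9969; -142690/9969 -43066/9969 86089/9969]
step 1: x̄ = F·x = [-32108/9969, -51996/3323, -382411/9969]
step 1: P̄ = F·P·Fᵀ + Q = [112015/9969 77421/3323 556349/9969; 77421/3323 248904/3323 556933/3323; 556349/9969 556933/3323 4448251/9969]
step 1: y = z − H·x̄ = [-113712/3323, -445825/9969]
step 1: S = H·P̄·Hᵀ + R = [2205132/3323 1352675/3323; 1352675/3323 5478721/9969]
step 1: K = P̄·Hᵀ·S⁻¹ = [-37884767/661261313 -42519247/661261313; -43295467/1983783939 -231653344/661261313; -932223427/1983783939 -307666119/661261313]
step 1: x' = x̄ + K·y = [56217553/34803227, 80004380/104409681, -153687412/104409681]
step 1: P' = (I − K·H)·P̄ = [2504072216/661261313 891383068/661261313 -1091228080/661261313; 891383068/661261313 1817996444/1983783939 139436396/1983783939; -1091228080/661261313 139436396/1983783939 5347285688/1983783939]
step 2: x̄ = F·x = [56395234/104409681, -250979590/104409681, -246549923/34803227]
step 2: P̄ = F·P·Fᵀ + Q = [9704542370/1983783939 8973758452/1983783939 4279013928/661261313; 8973758452/1983783939 39551036981/1983783939 14298281936/661261313; 4279013928/661261313 14298281936/661261313 40695354490/661261313]
step 2: y = z − H·x̄ = [-509160619/104409681, -913743685/104409681]
step 2: S = H·P̄·Hᵀ + R = [371329975097/1983783939 -62909600221/1983783939; -62909600221/1983783939 319756460243/1983783939]
step 2: K = P̄·Hᵀ·S⁻¹ = [-1736701325039/28928941898035 -1899311287803/28928941898035; -536960708199/28928941898035 -10028531078548/28928941898035; -13213454226034/28928941898035 -13080575729798/28928941898035]
step 2: x' = x̄ + K·y = [40716512336306/28928941898035, 20844161114831/28928941898035, -26024609635319/28928941898035]
step 2: P' = (I − K·H)·P̄ = [109135082333376/28928941898035 38910775828196/28928941898035 -47295515941004/28928941898035; 38910775828196/28928941898035 26341633380796/28928941898035 1675595659396/28928941898035; -47295515941004/28928941898035 1675595659396/28928941898035 76235817882166/28928941898035]

step 0: x' = [95951/9969, 32618/9969, -61940/9969], P' = [300028/9969 103336/9969 -142690/9969; 103336/9969 39808/9969 -43066/9969; -142690/9969 -43066/9969 86089/9969]
step 1: x' = [56217553/34803227, 80004380/104409681, -153687412/104409681], P' = [2504072216/661261313 891383068/661261313 -1091228080/661261313; 891383068/661261313 1817996444/1983783939 139436396/1983783939; -1091228080/661261313 139436396/1983783939 5347285688/1983783939]
step 2: x' = [40716512336306/28928941898035, 20844161114831/28928941898035, -26024609635319/28928941898035], P' = [109135082333376/28928941898035 38910775828196/28928941898035 -47295515941004/28928941898035; 38910775828196/28928941898035 26341633380796/28928941898035 1675595659396/28928941898035; -47295515941004/28928941898035 1675595659396/28928941898035 76235817882166/28928941898035]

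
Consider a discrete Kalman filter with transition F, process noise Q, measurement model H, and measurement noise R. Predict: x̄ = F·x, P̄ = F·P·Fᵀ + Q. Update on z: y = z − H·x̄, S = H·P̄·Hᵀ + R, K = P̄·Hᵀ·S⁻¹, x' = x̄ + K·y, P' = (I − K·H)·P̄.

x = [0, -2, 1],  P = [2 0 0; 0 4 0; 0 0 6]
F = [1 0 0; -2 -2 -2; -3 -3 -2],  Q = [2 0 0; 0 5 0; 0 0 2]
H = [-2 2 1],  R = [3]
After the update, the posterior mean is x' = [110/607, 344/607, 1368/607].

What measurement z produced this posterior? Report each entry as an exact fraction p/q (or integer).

z = [3]

x̄ = F·x = [0, 2, 4]
P̄ = F·P·Fᵀ + Q = [4 -4 -6; -4 53 60; -6 60 80]
S = H·P̄·Hᵀ + R = [607]
K = P̄·Hᵀ·S⁻¹ = [-22/607; 174/607; 212/607]
x' − x̄ = [110/607, -870/607, -1060/607] = K·y
y = (KᵀK)⁻¹·Kᵀ·(x' − x̄) = [-5]
z = y + H·x̄ = [-5] + [8] = [3]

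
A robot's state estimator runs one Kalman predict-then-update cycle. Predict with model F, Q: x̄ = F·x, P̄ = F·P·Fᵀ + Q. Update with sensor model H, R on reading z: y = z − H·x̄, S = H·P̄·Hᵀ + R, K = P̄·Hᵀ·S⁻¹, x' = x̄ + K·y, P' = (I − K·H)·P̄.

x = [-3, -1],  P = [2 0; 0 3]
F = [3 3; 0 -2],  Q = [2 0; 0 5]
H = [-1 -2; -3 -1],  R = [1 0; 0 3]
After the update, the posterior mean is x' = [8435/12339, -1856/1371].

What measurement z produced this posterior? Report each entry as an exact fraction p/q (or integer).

x̄ = F·x = [-12, 2]
P̄ = F·P·Fᵀ + Q = [47 -18; -18 17]
S = H·P̄·Hᵀ + R = [44 49; 49 335]
K = P̄·Hᵀ·S⁻¹ = [2342/12339 -4873/12339; -797/1371 268/1371]
x' − x̄ = [156503/12339, -4598/1371] = K·y
y = (KᵀK)⁻¹·Kᵀ·(x' − x̄) = [-6, -35]
z = y + H·x̄ = [-6, -35] + [8, 34] = [2, -1]

z = [2, -1]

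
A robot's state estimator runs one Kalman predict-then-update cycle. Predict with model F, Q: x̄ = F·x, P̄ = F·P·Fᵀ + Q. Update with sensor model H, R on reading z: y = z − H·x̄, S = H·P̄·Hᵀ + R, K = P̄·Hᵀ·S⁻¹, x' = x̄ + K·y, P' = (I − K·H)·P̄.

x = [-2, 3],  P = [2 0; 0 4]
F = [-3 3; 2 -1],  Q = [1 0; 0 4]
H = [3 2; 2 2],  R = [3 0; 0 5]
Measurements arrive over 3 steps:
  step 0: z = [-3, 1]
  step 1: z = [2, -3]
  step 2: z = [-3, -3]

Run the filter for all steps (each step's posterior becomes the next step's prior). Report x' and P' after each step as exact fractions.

step 0: x' = [-1427/1431, 245/477], P' = [10553/2862 -2188/477; -2188/477 976/159]
step 1: x' = [54507862/20879937, -22204105/6959979], P' = [75299089/20879937 -30883798/6959979; -30883798/6959979 13647796/2319993]
step 2: x' = [-68678541845/49076448939, 890044649/2336973759], P' = [531059655470/147229346817 -31117979660/7010921277; -31117979660/7010921277 13751761580/2336973759]

step 0: x̄ = F·x = [15, -7]
step 0: P̄ = F·P·Fᵀ + Q = [55 -24; -24 16]
step 0: y = z − H·x̄ = [-34, -15]
step 0: S = H·P̄·Hᵀ + R = [274 154; 154 97]
step 0: K = P̄·Hᵀ·S⁻¹ = [1801/2862 -515/1431; -236/477 296/477]
step 0: x' = x̄ + K·y = [-1427/1431, 245/477]
step 0: P' = (I − K·H)·P̄ = [10553/2862 -2188/477; -2188/477 976/159]
step 1: x̄ = F·x = [2162/477, -3589/1431]
step 1: P̄ = F·P·Fᵀ + Q = [54695/318 -39029/477; -39029/477 61870/1431]
step 1: y = z − H·x̄ = [-9418/1431, -10087/1431]
step 1: S = H·P̄·Hᵀ + R = [2123753/2862 553375/1431; 553375/1431 302449/1431]
step 1: K = P̄·Hᵀ·S⁻¹ = [13531493/20879937 -6940922/20879937; -3588206/6959979 4023836/6959979]
step 1: x' = x̄ + K·y = [54507862/20879937, -22204105/6959979]
step 1: P' = (I − K·H)·P̄ = [75299089/20879937 -30883798/6959979; -30883798/6959979 13647796/2319993]
step 2: x̄ = F·x = [-121120177/6959979, 175628039/20879937]
step 2: P̄ = F·P·Fᵀ + Q = [385752034/2319993 -551382524/6959979; -551382524/6959979 878151844/20879937]
step 2: y = z − H·x̄ = [676185704/20879937, 312825173/20879937]
step 2: S = H·P̄·Hᵀ + R = [14971391077/20879937 7801741492/20879937; 7801741492/20879937 4270899709/20879937]
step 2: K = P̄·Hᵀ·S⁻¹ = [95407940230/147229346817 -48967166956/147229346817; -3614456500/7010921277 4054922032/7010921277]
step 2: x' = x̄ + K·y = [-68678541845/49076448939, 890044649/2336973759]
step 2: P' = (I − K·H)·P̄ = [531059655470/147229346817 -31117979660/7010921277; -31117979660/7010921277 13751761580/2336973759]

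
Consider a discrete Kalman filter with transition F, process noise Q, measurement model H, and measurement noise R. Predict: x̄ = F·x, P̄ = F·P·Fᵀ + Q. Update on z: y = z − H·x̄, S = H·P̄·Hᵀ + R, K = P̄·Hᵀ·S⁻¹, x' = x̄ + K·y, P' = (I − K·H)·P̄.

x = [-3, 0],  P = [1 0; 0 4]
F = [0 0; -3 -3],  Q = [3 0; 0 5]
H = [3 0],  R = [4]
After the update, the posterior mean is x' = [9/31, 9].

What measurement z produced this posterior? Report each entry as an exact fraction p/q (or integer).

z = [1]

x̄ = F·x = [0, 9]
P̄ = F·P·Fᵀ + Q = [3 0; 0 50]
S = H·P̄·Hᵀ + R = [31]
K = P̄·Hᵀ·S⁻¹ = [9/31; 0]
x' − x̄ = [9/31, 0] = K·y
y = (KᵀK)⁻¹·Kᵀ·(x' − x̄) = [1]
z = y + H·x̄ = [1] + [0] = [1]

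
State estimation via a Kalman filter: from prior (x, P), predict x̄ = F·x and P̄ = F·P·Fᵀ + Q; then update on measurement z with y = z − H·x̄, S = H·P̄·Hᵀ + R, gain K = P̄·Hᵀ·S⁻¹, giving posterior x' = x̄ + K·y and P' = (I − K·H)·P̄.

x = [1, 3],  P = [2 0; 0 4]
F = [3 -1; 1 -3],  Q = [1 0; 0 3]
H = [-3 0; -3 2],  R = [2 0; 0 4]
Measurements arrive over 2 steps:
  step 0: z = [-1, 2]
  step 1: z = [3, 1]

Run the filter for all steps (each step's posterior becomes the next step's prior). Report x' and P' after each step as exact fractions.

step 0: x̄ = F·x = [0, -8]
step 0: P̄ = F·P·Fᵀ + Q = [23 18; 18 41]
step 0: y = z − H·x̄ = [-1, 18]
step 0: S = H·P̄·Hᵀ + R = [209 99; 99 159]
step 0: K = P̄·Hᵀ·S⁻¹ = [-1284/3905 -1/355; -1893/3905 509/1065]
step 0: x' = x̄ + K·y = [1086/3905, 4247/3905]
step 0: P' = (I − K·H)·P̄ = [856/3905 1262/3905; 1262/3905 16877/11715]
step 1: x̄ = F·x = [-989/3905, -2331/781]
step 1: P̄ = F·P·Fᵀ + Q = [28988/11715 1365/781; 1365/781 11126/781]
step 1: y = z − H·x̄ = [8748/3905, 24248/3905]
step 1: S = H·P̄·Hᵀ + R = [94774/3905 46014/3905; 46014/3905 243204/3905]
step 1: K = P̄·Hᵀ·S⁻¹ = [-135387/446695 -7669/1340085; -390823/893390 611152/1340085]
step 1: x' = x̄ + K·y = [-1296901/1340085, -1518017/1340085]
step 1: P' = (I − K·H)·P̄ = [90258/446695 390823/1340085; 390823/1340085 3617077/2680170]

step 0: x' = [1086/3905, 4247/3905], P' = [856/3905 1262/3905; 1262/3905 16877/11715]
step 1: x' = [-1296901/1340085, -1518017/1340085], P' = [90258/446695 390823/1340085; 390823/1340085 3617077/2680170]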